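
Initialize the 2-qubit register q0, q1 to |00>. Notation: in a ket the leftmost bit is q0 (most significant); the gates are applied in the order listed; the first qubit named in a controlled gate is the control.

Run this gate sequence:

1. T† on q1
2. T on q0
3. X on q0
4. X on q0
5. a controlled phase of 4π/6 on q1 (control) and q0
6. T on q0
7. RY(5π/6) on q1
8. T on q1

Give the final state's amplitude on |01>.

|01> carries amplitude (sqrt(2) + sqrt(6))*exp(I*pi/4)/4 in the final state. Key observation: steps 3-4 multiply out to the identity, so the circuit reduces to the remaining gates.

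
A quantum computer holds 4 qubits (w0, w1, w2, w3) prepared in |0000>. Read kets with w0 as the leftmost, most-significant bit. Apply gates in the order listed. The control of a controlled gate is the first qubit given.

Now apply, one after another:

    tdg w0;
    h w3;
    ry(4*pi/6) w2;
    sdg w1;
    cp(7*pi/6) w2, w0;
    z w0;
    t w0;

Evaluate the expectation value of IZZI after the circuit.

In the final state, IZZI has expectation -1/2.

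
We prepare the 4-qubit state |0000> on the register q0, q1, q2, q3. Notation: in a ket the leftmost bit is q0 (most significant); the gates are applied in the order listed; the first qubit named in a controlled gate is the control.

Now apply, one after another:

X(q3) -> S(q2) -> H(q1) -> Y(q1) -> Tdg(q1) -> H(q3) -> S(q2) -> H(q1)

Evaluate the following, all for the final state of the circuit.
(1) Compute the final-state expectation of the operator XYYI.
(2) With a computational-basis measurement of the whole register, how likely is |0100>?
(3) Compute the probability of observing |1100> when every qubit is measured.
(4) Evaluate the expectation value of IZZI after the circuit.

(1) In the final state, XYYI has expectation 0.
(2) Outcome |0100> occurs with probability sqrt(2)/8 + 1/4.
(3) Outcome |1100> occurs with probability 0.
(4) In the final state, IZZI has expectation -sqrt(2)/2.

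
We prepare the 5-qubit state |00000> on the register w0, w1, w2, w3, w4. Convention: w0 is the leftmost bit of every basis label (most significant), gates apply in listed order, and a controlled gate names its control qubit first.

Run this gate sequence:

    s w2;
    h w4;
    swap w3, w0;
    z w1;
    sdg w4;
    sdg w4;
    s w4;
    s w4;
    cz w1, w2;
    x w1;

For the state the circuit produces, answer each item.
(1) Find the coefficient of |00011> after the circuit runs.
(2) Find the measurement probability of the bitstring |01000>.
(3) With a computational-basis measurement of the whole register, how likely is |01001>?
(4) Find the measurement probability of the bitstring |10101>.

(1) The final state's coefficient on |00011> equals 0. Key observation: the block from step 5 through step 8 cancels to the identity and can be dropped.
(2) A full measurement returns |01000> with probability 1/2.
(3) The probability of measuring |01001> is 1/2.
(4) Outcome |10101> occurs with probability 0.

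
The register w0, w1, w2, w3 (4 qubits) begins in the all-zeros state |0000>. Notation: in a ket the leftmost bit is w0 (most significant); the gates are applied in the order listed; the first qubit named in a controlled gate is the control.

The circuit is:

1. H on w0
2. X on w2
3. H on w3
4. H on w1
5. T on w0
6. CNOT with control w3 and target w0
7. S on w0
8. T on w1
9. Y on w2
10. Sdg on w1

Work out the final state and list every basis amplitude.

After the circuit, the state carries amplitude -sqrt(2)*I/4 on |0000>, -sqrt(2)*exp(3*I*pi/4)/4 on |0001>, 0 on |0010>, 0 on |0011>, -sqrt(2)*exp(I*pi/4)/4 on |0100>, -sqrt(2)*I/4 on |0101>, 0 on |0110>, 0 on |0111>, sqrt(2)*exp(I*pi/4)/4 on |1000>, sqrt(2)/4 on |1001>, 0 on |1010>, 0 on |1011>, sqrt(2)/4 on |1100>, -sqrt(2)*exp(3*I*pi/4)/4 on |1101>, 0 on |1110>, 0 on |1111>.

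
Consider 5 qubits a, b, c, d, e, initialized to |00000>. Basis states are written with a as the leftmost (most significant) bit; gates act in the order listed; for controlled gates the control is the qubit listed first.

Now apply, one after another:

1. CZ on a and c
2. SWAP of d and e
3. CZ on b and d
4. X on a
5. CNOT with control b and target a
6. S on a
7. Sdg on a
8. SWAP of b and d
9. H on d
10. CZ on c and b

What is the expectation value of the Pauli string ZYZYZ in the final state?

The expectation value of ZYZYZ is 0. Key observation: the block from step 6 through step 7 cancels to the identity and can be dropped.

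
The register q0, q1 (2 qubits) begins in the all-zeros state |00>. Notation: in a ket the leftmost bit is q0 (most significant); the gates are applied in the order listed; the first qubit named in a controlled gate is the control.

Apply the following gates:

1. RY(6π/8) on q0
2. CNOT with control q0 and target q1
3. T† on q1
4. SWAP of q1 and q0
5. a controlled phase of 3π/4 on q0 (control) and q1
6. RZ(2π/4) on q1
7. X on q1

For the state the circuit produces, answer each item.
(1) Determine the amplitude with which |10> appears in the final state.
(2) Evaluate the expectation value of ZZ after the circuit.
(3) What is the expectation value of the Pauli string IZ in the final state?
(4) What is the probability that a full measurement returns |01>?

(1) |10> carries amplitude sqrt(sqrt(2) + 2)*exp(3*I*pi/4)/2 in the final state.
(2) The observable ZZ averages to -1.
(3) In the final state, IZ has expectation sqrt(2)/2.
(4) Outcome |01> occurs with probability 1/2 - sqrt(2)/4.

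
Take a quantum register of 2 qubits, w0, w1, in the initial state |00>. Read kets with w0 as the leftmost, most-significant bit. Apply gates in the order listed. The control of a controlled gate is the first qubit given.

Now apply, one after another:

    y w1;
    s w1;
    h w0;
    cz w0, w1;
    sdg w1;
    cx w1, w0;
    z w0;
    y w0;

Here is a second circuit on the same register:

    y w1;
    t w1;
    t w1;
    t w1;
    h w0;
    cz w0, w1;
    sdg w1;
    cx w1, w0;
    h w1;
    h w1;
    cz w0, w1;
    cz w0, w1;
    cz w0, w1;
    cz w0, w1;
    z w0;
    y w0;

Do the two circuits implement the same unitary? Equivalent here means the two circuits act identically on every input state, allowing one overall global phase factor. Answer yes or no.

No, they are not equivalent — no single phase factor reconciles the two unitaries.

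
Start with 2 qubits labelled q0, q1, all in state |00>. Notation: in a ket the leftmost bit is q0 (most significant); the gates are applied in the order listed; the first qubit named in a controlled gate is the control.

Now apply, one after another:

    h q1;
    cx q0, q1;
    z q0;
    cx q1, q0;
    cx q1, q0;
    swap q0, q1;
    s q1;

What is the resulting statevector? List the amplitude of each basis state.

The resulting statevector has amplitude sqrt(2)/2 on |00>, 0 on |01>, sqrt(2)/2 on |10>, 0 on |11>.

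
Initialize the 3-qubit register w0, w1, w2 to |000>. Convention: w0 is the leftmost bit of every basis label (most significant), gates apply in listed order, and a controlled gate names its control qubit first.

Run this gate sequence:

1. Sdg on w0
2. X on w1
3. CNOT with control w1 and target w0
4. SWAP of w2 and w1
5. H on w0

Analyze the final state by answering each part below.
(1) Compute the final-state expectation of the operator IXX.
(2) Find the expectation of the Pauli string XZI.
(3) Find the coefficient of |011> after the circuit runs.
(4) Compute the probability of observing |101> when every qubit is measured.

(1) In the final state, IXX has expectation 0.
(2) The observable XZI averages to -1.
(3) |011> carries amplitude 0 in the final state.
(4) Outcome |101> occurs with probability 1/2.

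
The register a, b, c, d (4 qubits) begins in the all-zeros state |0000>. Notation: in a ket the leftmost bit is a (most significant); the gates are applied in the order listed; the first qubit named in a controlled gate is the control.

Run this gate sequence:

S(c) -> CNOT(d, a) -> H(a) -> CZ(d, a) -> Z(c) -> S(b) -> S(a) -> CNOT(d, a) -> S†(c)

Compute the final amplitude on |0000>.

The final state's coefficient on |0000> equals sqrt(2)/2.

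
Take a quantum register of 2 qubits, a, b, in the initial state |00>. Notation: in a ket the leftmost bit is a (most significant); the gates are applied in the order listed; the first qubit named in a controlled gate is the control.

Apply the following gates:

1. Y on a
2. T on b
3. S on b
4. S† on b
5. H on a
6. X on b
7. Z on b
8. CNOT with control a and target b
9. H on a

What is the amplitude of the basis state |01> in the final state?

The final state's coefficient on |01> equals -I/2. Key observation: the block from step 3 through step 4 cancels to the identity and can be dropped.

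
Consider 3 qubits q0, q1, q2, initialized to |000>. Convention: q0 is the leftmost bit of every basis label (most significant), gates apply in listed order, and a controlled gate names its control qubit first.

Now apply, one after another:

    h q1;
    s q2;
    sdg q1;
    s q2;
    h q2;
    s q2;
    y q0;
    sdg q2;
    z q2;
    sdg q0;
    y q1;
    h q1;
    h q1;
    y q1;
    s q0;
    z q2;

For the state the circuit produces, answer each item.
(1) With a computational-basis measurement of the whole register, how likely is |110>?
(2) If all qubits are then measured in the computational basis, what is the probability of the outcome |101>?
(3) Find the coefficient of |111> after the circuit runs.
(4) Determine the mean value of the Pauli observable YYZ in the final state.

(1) The probability of measuring |110> is 1/4. Key observation: gates 9-16 undo each other exactly, leaving only the rest of the circuit to track.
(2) Outcome |101> occurs with probability 1/4.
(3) The final state's coefficient on |111> equals 1/2.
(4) In the final state, YYZ has expectation 0.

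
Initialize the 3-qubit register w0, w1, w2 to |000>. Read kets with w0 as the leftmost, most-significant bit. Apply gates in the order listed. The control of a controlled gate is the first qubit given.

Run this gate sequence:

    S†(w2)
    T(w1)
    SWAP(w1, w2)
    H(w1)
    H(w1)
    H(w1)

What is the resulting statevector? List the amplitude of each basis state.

After the circuit, the state carries amplitude sqrt(2)/2 on |000>, sqrt(2)/2 on |010>, and 0 on every other basis state.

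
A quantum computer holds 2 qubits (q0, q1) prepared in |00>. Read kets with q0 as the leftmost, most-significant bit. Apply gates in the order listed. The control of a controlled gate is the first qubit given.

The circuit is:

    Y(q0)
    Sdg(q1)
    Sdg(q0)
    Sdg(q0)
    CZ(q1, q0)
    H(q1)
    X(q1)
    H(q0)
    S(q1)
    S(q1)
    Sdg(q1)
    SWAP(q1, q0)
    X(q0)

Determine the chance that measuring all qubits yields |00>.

A full measurement returns |00> with probability 1/4. Key observation: the block from step 10 through step 11 cancels to the identity and can be dropped.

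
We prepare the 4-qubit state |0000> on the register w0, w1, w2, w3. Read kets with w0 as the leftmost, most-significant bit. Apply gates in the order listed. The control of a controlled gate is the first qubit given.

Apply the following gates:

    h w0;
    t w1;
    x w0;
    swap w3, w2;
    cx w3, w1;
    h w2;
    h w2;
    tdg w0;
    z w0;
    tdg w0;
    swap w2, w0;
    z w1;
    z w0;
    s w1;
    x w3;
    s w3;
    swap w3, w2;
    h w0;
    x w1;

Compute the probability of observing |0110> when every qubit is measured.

The probability of measuring |0110> is 1/4. Key observation: steps 6-7 multiply out to the identity, so the circuit reduces to the remaining gates.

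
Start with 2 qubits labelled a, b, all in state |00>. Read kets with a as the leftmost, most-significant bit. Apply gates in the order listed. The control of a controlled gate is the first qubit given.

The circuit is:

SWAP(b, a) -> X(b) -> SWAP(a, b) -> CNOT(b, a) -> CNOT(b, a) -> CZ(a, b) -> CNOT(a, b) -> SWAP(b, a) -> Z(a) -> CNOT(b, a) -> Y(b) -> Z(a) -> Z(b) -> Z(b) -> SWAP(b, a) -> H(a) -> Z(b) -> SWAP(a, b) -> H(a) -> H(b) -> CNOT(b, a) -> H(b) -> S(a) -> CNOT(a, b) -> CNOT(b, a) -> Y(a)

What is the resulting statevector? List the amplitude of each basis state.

The resulting statevector has amplitude I/2 on |00>, 1/2 on |01>, -1/2 on |10>, -I/2 on |11>.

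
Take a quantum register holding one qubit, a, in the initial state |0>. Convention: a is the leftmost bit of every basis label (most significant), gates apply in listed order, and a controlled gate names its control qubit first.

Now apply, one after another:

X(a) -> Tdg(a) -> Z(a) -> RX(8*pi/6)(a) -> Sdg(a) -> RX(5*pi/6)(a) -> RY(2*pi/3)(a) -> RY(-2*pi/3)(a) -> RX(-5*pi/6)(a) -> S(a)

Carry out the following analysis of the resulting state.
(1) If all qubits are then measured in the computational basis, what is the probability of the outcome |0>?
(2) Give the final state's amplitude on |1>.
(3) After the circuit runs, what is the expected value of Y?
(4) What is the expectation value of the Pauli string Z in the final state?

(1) A full measurement returns |0> with probability 3/4. Key observation: steps 5-10 multiply out to the identity, so the circuit reduces to the remaining gates.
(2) The amplitude on |1> is -exp(3*I*pi/4)/2.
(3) In the final state, Y has expectation -sqrt(3)/2.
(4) The expectation value of Z is 1/2.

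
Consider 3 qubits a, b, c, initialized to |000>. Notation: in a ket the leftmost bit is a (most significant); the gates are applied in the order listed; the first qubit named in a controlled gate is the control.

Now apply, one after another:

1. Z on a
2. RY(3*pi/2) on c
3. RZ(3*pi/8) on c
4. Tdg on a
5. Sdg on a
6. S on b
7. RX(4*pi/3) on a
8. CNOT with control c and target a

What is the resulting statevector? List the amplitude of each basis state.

The resulting statevector has amplitude -sqrt(2)*exp(13*I*pi/16)/4 on |000>, -sqrt(6)*exp(11*I*pi/16)/4 on |001>, 0 on |010>, 0 on |011>, sqrt(6)*exp(5*I*pi/16)/4 on |100>, -sqrt(2)*exp(3*I*pi/16)/4 on |101>, 0 on |110>, 0 on |111>.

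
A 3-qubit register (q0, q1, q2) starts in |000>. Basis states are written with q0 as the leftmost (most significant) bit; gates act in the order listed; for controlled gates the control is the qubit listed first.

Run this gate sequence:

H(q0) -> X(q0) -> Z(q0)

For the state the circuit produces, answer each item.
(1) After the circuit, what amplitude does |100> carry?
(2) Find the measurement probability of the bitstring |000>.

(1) |100> carries amplitude -sqrt(2)/2 in the final state.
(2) The probability of measuring |000> is 1/2.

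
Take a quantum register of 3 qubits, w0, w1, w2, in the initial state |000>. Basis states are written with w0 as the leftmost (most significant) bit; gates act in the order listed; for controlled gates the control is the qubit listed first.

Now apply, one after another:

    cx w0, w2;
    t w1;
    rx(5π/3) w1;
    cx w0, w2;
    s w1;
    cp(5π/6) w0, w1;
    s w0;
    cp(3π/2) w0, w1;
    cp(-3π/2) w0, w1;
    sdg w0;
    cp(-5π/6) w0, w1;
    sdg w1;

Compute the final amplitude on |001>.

The final state's coefficient on |001> equals 0. Key observation: steps 5-12 multiply out to the identity, so the circuit reduces to the remaining gates.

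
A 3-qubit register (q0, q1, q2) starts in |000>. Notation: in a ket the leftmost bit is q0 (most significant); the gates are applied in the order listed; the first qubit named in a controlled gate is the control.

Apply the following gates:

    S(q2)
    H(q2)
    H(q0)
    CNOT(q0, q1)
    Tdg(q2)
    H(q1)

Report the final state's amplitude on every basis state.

The resulting statevector has amplitude sqrt(2)/4 on |000>, -sqrt(2)*exp(3*I*pi/4)/4 on |001>, sqrt(2)/4 on |010>, -sqrt(2)*exp(3*I*pi/4)/4 on |011>, sqrt(2)/4 on |100>, -sqrt(2)*exp(3*I*pi/4)/4 on |101>, -sqrt(2)/4 on |110>, sqrt(2)*exp(3*I*pi/4)/4 on |111>.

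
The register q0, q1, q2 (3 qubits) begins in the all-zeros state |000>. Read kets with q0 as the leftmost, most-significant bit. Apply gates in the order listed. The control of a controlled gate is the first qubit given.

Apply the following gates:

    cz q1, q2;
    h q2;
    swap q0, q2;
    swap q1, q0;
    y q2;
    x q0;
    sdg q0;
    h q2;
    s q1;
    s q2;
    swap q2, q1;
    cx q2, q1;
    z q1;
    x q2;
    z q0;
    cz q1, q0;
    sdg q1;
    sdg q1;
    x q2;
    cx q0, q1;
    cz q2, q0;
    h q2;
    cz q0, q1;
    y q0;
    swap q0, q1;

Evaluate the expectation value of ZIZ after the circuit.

In the final state, ZIZ has expectation 1.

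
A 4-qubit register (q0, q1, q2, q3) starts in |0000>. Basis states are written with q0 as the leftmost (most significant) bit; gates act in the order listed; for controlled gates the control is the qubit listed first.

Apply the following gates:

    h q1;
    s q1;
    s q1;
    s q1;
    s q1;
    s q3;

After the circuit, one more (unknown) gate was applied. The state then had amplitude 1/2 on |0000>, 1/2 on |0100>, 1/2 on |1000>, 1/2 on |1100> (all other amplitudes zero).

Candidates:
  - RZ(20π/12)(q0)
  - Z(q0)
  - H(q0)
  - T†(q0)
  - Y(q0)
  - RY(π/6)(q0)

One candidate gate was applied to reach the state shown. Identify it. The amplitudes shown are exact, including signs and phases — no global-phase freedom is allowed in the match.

The applied gate was H(q0).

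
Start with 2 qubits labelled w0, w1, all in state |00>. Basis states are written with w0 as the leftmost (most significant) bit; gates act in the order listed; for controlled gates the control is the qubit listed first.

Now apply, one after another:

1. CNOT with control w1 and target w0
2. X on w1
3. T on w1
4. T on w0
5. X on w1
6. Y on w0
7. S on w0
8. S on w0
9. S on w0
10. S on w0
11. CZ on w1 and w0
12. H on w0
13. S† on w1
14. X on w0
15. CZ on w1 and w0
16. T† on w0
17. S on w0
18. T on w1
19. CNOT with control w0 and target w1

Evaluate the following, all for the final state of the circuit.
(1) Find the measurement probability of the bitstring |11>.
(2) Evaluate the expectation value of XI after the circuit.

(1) Outcome |11> occurs with probability 1/2. Key observation: steps 7-10 multiply out to the identity, so the circuit reduces to the remaining gates.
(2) In the final state, XI has expectation 0.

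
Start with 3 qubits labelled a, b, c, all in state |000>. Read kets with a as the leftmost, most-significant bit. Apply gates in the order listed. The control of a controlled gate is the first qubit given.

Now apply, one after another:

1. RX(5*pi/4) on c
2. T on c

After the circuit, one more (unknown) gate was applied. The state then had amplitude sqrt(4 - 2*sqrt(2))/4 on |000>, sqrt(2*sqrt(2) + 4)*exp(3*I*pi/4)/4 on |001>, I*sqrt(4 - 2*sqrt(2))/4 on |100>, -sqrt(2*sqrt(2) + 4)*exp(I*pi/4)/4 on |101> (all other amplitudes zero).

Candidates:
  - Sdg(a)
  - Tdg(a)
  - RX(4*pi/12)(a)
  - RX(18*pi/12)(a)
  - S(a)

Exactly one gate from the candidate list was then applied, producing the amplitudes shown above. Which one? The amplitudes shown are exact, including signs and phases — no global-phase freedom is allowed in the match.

The unique candidate consistent with the amplitudes is RX(18*pi/12)(a).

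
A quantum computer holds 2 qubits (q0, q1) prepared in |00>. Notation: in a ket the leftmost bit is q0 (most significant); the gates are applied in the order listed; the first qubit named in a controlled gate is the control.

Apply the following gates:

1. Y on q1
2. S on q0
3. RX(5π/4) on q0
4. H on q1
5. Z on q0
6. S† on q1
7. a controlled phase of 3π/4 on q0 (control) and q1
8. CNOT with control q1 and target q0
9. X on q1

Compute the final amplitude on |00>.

|00> carries amplitude sqrt(2*sqrt(2) + 4)*exp(I*pi/4)/4 in the final state.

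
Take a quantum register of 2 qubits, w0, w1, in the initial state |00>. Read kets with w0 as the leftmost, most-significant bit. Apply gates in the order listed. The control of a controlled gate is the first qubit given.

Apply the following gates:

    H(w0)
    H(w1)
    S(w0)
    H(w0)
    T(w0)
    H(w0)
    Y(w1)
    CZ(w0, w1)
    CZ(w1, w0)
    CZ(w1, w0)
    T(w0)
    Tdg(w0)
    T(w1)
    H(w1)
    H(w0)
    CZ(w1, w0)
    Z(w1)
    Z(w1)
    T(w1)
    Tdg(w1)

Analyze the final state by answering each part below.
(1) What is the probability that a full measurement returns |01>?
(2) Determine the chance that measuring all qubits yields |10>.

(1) Outcome |01> occurs with probability 1/2.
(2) A full measurement returns |10> with probability 1/4.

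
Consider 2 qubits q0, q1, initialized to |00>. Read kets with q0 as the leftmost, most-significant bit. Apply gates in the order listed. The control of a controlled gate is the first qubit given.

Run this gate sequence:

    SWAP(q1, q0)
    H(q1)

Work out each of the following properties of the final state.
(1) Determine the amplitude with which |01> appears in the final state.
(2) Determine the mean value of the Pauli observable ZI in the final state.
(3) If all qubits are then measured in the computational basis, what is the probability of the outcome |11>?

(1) The amplitude on |01> is sqrt(2)/2.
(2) In the final state, ZI has expectation 1.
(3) A full measurement returns |11> with probability 0.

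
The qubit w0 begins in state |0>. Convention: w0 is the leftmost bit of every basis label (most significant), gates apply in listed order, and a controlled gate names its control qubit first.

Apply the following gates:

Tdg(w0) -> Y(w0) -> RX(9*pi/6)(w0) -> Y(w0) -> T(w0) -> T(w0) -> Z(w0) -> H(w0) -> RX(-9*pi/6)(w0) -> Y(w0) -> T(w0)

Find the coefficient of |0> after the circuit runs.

|0> carries amplitude -sqrt(2)*I/2 in the final state.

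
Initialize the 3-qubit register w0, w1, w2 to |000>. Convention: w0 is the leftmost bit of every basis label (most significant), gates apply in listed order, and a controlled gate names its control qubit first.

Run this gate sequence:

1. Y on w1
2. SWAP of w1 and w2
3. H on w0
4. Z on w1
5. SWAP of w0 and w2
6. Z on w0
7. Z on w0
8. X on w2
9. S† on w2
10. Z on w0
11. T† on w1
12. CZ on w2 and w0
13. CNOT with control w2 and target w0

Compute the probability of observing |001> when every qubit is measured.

Outcome |001> occurs with probability 1/2.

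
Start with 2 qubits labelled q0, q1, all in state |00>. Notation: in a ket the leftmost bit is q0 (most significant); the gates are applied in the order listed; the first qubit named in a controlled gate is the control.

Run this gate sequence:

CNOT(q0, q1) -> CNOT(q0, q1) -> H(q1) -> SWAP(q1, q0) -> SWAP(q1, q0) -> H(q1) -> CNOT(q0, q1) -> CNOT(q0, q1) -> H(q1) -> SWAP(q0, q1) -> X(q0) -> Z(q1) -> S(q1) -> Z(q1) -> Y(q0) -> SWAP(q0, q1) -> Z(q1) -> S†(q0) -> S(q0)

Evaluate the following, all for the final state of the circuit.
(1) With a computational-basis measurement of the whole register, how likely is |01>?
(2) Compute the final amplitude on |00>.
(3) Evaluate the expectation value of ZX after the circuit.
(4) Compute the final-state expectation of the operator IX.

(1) The probability of measuring |01> is 1/2.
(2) |00> carries amplitude -sqrt(2)*I/2 in the final state.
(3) In the final state, ZX has expectation 1.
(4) The observable IX averages to 1.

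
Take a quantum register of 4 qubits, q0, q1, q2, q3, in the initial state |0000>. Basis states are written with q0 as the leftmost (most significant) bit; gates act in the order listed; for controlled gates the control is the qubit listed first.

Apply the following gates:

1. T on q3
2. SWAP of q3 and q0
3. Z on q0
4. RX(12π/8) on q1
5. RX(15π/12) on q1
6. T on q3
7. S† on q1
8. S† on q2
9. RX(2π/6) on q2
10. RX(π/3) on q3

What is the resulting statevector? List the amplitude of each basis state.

The resulting statevector has amplitude 3*sqrt(2)*(-sqrt(sqrt(2) + 2) + sqrt(2 - sqrt(2)))/16 on |0000>, -sqrt(6)*I*sqrt(2 - sqrt(2))/16 + sqrt(6)*I*sqrt(sqrt(2) + 2)/16 on |0001>, -sqrt(6)*I*sqrt(2 - sqrt(2))/16 + sqrt(6)*I*sqrt(sqrt(2) + 2)/16 on |0010>, sqrt(2)*(-sqrt(2 - sqrt(2)) + sqrt(sqrt(2) + 2))/16 on |0011>, 3*sqrt(2)*(sqrt(2 - sqrt(2)) + sqrt(sqrt(2) + 2))/16 on |0100>, -sqrt(6)*I*sqrt(sqrt(2) + 2)/16 - sqrt(6)*I*sqrt(2 - sqrt(2))/16 on |0101>, -sqrt(6)*I*sqrt(sqrt(2) + 2)/16 - sqrt(6)*I*sqrt(2 - sqrt(2))/16 on |0110>, sqrt(2)*(-sqrt(sqrt(2) + 2) - sqrt(2 - sqrt(2)))/16 on |0111>, 0 on |1000>, 0 on |1001>, 0 on |1010>, 0 on |1011>, 0 on |1100>, 0 on |1101>, 0 on |1110>, 0 on |1111>.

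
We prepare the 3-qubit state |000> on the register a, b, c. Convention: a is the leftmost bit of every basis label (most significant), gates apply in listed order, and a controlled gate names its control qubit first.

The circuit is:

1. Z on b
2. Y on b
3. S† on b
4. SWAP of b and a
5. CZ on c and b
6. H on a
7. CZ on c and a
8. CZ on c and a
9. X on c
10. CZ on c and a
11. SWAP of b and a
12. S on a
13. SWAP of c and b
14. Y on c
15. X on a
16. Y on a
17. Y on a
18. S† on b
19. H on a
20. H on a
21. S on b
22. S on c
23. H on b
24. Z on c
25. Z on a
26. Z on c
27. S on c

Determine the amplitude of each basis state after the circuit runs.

The resulting statevector has amplitude 0 on |000>, 0 on |001>, 0 on |010>, 0 on |011>, I/2 on |100>, I/2 on |101>, -I/2 on |110>, -I/2 on |111>. Key observation: the block from step 7 through step 8 cancels to the identity and can be dropped.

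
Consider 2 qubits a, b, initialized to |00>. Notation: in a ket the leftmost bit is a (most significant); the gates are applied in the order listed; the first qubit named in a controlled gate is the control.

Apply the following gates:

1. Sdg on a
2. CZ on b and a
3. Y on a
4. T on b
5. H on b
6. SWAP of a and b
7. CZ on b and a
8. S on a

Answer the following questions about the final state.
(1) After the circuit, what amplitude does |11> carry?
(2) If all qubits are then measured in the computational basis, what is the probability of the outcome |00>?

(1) |11> carries amplitude sqrt(2)/2 in the final state.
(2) The probability of measuring |00> is 0.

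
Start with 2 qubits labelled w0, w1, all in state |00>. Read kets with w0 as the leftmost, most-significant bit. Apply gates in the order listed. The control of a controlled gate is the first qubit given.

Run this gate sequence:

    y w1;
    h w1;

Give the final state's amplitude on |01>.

|01> carries amplitude -sqrt(2)*I/2 in the final state.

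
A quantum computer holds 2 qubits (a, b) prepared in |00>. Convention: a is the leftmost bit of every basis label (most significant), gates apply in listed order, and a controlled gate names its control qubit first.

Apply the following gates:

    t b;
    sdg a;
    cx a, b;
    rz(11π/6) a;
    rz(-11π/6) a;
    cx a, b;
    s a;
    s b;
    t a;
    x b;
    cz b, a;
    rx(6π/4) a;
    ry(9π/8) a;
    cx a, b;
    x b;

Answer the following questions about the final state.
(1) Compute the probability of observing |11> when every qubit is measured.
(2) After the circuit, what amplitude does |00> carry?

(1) A full measurement returns |11> with probability 1/2. Key observation: steps 2-7 multiply out to the identity, so the circuit reduces to the remaining gates.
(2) |00> carries amplitude sqrt(2)*(sin(pi/16) + I*cos(pi/16))/2 in the final state.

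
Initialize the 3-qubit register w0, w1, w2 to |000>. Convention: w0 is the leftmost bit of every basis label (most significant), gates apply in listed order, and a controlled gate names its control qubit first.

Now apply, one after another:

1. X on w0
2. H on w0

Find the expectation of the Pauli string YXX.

The observable YXX averages to 0.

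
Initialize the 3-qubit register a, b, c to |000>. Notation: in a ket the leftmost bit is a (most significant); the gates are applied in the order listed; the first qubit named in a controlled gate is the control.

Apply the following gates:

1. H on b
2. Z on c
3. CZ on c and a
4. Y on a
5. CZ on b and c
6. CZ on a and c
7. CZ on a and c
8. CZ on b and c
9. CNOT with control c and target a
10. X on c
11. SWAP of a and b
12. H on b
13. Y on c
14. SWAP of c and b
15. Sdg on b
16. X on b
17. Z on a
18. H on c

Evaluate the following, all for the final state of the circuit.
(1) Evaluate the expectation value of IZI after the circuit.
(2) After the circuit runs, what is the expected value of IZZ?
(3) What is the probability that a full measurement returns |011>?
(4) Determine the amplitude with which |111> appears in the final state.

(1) The observable IZI averages to -1.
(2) The expectation value of IZZ is 1.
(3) The probability of measuring |011> is 1/2.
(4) The amplitude on |111> is -sqrt(2)/2.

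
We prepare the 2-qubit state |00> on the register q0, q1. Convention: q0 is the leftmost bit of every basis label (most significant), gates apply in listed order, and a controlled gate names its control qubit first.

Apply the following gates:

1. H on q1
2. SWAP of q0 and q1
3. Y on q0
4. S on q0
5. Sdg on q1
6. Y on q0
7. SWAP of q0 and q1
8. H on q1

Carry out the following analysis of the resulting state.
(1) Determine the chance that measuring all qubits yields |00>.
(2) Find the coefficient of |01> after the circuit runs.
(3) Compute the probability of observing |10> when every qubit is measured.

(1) The probability of measuring |00> is 1/2.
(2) |01> carries amplitude -1/2 + I/2 in the final state.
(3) Outcome |10> occurs with probability 0.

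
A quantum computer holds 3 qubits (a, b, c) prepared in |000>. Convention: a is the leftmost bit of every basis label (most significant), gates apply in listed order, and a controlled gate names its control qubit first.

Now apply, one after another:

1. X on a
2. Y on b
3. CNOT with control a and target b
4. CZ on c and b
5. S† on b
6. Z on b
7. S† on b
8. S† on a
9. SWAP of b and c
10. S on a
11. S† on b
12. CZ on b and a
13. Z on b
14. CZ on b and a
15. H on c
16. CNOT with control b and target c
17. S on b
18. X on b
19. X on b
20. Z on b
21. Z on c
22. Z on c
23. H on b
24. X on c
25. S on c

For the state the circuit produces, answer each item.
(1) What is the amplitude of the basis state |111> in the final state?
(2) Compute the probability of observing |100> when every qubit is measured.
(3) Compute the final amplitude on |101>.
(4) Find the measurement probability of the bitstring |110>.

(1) The amplitude on |111> is -1/2.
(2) A full measurement returns |100> with probability 1/4.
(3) The final state's coefficient on |101> equals -1/2.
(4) A full measurement returns |110> with probability 1/4.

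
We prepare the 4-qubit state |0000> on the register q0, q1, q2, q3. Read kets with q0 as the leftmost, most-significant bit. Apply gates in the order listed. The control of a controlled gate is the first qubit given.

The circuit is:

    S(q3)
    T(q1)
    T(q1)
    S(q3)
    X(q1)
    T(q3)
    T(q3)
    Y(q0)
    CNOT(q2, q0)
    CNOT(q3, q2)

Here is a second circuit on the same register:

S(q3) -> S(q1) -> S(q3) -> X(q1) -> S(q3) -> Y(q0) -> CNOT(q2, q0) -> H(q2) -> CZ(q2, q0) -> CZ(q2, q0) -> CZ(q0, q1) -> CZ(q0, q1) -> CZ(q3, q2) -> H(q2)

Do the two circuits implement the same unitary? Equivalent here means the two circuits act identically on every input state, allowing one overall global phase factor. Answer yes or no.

Yes — the two circuits implement the same unitary up to a global phase.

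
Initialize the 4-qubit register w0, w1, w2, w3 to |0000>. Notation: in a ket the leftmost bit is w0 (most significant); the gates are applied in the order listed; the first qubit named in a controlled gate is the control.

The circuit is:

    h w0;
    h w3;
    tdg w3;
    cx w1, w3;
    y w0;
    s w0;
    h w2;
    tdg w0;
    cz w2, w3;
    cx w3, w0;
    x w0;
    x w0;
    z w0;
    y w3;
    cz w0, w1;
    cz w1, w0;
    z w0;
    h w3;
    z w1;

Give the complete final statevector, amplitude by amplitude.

After the circuit, the state carries amplitude 1/2 on |0000>, 0 on |0001>, 0 on |0010>, -1/2 on |0011>, 0 on |0100>, 0 on |0101>, 0 on |0110>, 0 on |0111>, -sqrt(2)/4 on |1000>, (1 - I)*exp(3*I*pi/4)/4 on |1001>, (-1 + I)*exp(3*I*pi/4)/4 on |1010>, sqrt(2)/4 on |1011>, 0 on |1100>, 0 on |1101>, 0 on |1110>, 0 on |1111>.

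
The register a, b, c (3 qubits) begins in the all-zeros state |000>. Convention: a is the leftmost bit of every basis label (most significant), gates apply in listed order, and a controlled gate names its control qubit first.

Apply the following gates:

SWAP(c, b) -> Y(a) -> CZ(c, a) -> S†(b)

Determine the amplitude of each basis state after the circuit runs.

After the circuit, the state carries amplitude I on |100>, and 0 on every other basis state.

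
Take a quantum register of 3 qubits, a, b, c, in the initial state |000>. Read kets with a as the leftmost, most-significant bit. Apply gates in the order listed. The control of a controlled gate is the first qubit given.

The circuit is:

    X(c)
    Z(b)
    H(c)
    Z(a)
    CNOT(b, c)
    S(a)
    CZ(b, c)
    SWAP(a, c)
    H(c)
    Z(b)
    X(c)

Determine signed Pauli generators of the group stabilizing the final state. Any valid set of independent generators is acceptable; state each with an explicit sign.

The stabilizer group can be generated by -XII, +IIX, +IZI, among other valid generating sets.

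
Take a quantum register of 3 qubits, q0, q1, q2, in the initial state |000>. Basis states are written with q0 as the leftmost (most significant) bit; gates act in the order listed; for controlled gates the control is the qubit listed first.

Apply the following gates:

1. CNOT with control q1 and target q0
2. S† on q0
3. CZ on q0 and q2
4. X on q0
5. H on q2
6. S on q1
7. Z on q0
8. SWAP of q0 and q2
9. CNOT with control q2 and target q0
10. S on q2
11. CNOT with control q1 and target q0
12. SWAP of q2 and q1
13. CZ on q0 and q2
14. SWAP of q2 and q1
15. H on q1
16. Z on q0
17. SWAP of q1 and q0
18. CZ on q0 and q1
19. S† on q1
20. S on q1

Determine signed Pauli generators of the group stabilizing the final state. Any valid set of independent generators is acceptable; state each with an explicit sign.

The stabilizer group can be generated by +XZI, -ZXI, -IIZ, among other valid generating sets.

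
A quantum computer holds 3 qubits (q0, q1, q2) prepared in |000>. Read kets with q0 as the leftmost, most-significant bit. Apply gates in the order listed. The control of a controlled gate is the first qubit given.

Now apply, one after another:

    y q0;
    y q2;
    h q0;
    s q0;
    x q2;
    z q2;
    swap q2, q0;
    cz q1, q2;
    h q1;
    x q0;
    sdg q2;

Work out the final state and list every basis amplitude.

After the circuit, the state carries amplitude 0 on |000>, 0 on |001>, 0 on |010>, 0 on |011>, -1/2 on |100>, 1/2 on |101>, -1/2 on |110>, 1/2 on |111>.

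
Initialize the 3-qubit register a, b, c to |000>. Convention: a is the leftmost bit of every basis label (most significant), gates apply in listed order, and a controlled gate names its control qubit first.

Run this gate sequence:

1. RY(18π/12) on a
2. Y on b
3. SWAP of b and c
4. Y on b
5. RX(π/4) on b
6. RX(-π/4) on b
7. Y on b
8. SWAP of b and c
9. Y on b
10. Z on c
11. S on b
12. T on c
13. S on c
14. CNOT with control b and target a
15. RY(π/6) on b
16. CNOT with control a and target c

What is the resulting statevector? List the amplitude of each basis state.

After the circuit, the state carries amplitude -sqrt(3)/4 - 1/4 on |000>, 0 on |001>, 1/4 - sqrt(3)/4 on |010>, 0 on |011>, 0 on |100>, 1/4 + sqrt(3)/4 on |101>, 0 on |110>, -1/4 + sqrt(3)/4 on |111>. Key observation: gates 2-9 undo each other exactly, leaving only the rest of the circuit to track.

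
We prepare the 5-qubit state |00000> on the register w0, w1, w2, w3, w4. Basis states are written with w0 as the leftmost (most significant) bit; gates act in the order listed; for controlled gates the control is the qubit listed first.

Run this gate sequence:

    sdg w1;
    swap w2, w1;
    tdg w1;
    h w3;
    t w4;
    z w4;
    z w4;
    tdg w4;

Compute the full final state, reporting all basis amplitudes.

After the circuit, the state carries amplitude sqrt(2)/2 on |00000>, sqrt(2)/2 on |00010>, and 0 on every other basis state. Key observation: the block from step 5 through step 8 cancels to the identity and can be dropped.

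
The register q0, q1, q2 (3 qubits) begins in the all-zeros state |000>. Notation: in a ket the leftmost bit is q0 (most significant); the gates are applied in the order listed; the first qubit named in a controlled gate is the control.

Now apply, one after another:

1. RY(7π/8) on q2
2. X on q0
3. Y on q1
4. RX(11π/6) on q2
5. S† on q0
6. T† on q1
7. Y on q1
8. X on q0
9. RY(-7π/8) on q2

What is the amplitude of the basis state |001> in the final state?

The final state's coefficient on |001> equals sqrt(6)*exp(-I*pi/4)*sin(7*pi/16)**2/4 + sqrt(2)*exp(-I*pi/4)*cos(7*pi/16)**2/4 - sqrt(6)*exp(-I*pi/4)*cos(7*pi/16)**2/4 - sqrt(2)*exp(-I*pi/4)*sin(7*pi/16)**2/4.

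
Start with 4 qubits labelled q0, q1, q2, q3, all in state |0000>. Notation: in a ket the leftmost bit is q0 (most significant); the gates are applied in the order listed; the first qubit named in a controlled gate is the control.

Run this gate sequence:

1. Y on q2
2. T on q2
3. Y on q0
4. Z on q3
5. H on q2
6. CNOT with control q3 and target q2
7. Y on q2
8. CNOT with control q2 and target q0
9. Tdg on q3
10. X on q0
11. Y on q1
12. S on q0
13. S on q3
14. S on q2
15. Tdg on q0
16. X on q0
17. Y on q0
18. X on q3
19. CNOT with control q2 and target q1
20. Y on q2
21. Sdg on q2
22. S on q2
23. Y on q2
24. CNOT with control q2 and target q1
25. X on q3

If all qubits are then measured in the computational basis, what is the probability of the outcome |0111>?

A full measurement returns |0111> with probability 0.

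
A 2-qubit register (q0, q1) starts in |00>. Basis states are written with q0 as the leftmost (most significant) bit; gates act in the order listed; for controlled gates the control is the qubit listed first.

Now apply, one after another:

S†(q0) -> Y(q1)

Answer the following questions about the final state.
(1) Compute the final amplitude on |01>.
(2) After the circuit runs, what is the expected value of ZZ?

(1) |01> carries amplitude I in the final state.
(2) In the final state, ZZ has expectation -1.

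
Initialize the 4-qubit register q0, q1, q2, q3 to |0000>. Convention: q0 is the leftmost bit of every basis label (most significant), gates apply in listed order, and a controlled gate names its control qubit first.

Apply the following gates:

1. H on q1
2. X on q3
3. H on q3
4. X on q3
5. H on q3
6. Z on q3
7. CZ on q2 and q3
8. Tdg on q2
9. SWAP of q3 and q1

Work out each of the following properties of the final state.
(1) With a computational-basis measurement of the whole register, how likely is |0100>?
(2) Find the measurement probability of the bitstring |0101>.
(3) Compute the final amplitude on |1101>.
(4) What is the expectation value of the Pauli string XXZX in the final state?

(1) Outcome |0100> occurs with probability 1/2.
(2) The probability of measuring |0101> is 1/2.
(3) |1101> carries amplitude 0 in the final state.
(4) The expectation value of XXZX is 0.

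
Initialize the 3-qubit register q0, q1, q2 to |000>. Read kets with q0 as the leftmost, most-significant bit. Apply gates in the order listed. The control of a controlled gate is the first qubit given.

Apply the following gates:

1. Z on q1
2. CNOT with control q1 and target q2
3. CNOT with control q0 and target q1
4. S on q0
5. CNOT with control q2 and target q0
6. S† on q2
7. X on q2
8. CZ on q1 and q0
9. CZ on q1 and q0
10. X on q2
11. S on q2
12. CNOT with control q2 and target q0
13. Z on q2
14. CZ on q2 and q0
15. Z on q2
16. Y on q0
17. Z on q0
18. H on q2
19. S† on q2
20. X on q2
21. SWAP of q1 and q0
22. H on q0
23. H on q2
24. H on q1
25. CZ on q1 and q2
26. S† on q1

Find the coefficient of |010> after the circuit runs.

The amplitude on |010> is 1/4 - I/4.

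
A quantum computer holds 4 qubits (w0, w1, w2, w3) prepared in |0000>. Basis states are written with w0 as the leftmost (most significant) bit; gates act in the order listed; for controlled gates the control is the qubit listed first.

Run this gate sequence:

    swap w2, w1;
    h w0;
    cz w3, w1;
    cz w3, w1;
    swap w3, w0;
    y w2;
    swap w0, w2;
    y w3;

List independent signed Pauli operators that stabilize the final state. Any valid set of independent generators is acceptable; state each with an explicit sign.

The final state is stabilized by the group generated by -IIIX, -ZIII, +IZII, +IIZI; other independent generating sets are equally valid. Key observation: steps 3-4 multiply out to the identity, so the circuit reduces to the remaining gates.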